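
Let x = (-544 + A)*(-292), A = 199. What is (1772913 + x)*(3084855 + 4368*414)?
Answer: 9168171975171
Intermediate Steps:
x = 100740 (x = (-544 + 199)*(-292) = -345*(-292) = 100740)
(1772913 + x)*(3084855 + 4368*414) = (1772913 + 100740)*(3084855 + 4368*414) = 1873653*(3084855 + 1808352) = 1873653*4893207 = 9168171975171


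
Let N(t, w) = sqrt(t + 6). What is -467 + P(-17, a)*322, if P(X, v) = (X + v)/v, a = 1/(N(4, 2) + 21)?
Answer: -115099 - 5474*sqrt(10) ≈ -1.3241e+5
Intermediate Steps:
N(t, w) = sqrt(6 + t)
a = 1/(21 + sqrt(10)) (a = 1/(sqrt(6 + 4) + 21) = 1/(sqrt(10) + 21) = 1/(21 + sqrt(10)) ≈ 0.041387)
P(X, v) = (X + v)/v
-467 + P(-17, a)*322 = -467 + ((-17 + (21/431 - sqrt(10)/431))/(21/431 - sqrt(10)/431))*322 = -467 + ((-7306/431 - sqrt(10)/431)/(21/431 - sqrt(10)/431))*322 = -467 + 322*(-7306/431 - sqrt(10)/431)/(21/431 - sqrt(10)/431)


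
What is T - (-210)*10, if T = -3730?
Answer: -1630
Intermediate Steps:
T - (-210)*10 = -3730 - (-210)*10 = -3730 - 1*(-2100) = -3730 + 2100 = -1630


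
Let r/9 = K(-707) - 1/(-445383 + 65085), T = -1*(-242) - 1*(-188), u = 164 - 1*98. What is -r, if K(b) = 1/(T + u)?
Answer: -571191/31437968 ≈ -0.018169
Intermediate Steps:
u = 66 (u = 164 - 98 = 66)
T = 430 (T = 242 + 188 = 430)
K(b) = 1/496 (K(b) = 1/(430 + 66) = 1/496)
r = 571191/31437968 (r = 9*(1/496 - 1/(-445383 + 65085)) = 9*(1/496 - 1/(-380298)) = 9*(1/496 - 1*(-1/380298)) = 9*(1/496 + 1/380298) = 9*(190397/94313904) = 571191/31437968 ≈ 0.018169)
-r = -1*571191/31437968 = -571191/31437968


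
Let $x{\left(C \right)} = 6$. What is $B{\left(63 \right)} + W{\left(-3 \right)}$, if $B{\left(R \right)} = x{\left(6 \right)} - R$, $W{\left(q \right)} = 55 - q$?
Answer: $1$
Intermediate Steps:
$B{\left(R \right)} = 6 - R$
$B{\left(63 \right)} + W{\left(-3 \right)} = \left(6 - 63\right) + \left(55 - -3\right) = \left(6 - 63\right) + \left(55 + 3\right) = -57 + 58 = 1$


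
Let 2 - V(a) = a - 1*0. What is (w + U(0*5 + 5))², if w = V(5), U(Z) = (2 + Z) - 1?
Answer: 9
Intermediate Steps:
V(a) = 2 - a (V(a) = 2 - (a - 1*0) = 2 - (a + 0) = 2 - a)
U(Z) = 1 + Z
w = -3 (w = 2 - 1*5 = 2 - 5 = -3)
(w + U(0*5 + 5))² = (-3 + (1 + (0*5 + 5)))² = (-3 + (1 + (0 + 5)))² = (-3 + (1 + 5))² = (-3 + 6)² = 3² = 9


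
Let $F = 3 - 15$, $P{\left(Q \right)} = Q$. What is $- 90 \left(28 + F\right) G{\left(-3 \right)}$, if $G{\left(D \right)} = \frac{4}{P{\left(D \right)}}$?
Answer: $1920$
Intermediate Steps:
$F = -12$ ($F = 3 - 15 = -12$)
$G{\left(D \right)} = \frac{4}{D}$
$- 90 \left(28 + F\right) G{\left(-3 \right)} = - 90 \left(28 - 12\right) \frac{4}{-3} = \left(-90\right) 16 \cdot 4 \left(- \frac{1}{3}\right) = \left(-1440\right) \left(- \frac{4}{3}\right) = 1920$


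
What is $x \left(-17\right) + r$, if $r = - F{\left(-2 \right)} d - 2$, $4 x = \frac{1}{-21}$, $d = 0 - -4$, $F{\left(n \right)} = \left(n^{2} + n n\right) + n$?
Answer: $- \frac{2167}{84} \approx -25.798$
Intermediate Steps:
$F{\left(n \right)} = n + 2 n^{2}$ ($F{\left(n \right)} = \left(n^{2} + n^{2}\right) + n = 2 n^{2} + n = n + 2 n^{2}$)
$d = 4$ ($d = 0 + 4 = 4$)
$x = - \frac{1}{84}$ ($x = \frac{1}{4 \left(-21\right)} = \frac{1}{4} \left(- \frac{1}{21}\right) = - \frac{1}{84} \approx -0.011905$)
$r = -26$ ($r = - \left(-2\right) \left(1 + 2 \left(-2\right)\right) 4 - 2 = - \left(-2\right) \left(1 - 4\right) 4 - 2 = - \left(-2\right) \left(-3\right) 4 - 2 = \left(-1\right) 6 \cdot 4 - 2 = \left(-6\right) 4 - 2 = -24 - 2 = -26$)
$x \left(-17\right) + r = \left(- \frac{1}{84}\right) \left(-17\right) - 26 = \frac{17}{84} - 26 = - \frac{2167}{84}$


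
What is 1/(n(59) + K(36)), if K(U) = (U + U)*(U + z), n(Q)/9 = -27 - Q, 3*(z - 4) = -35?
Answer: 1/1266 ≈ 0.00078989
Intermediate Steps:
z = -23/3 (z = 4 + (⅓)*(-35) = 4 - 35/3 = -23/3 ≈ -7.6667)
n(Q) = -243 - 9*Q (n(Q) = 9*(-27 - Q) = -243 - 9*Q)
K(U) = 2*U*(-23/3 + U) (K(U) = (U + U)*(U - 23/3) = (2*U)*(-23/3 + U) = 2*U*(-23/3 + U))
1/(n(59) + K(36)) = 1/((-243 - 9*59) + (⅔)*36*(-23 + 3*36)) = 1/((-243 - 531) + (⅔)*36*(-23 + 108)) = 1/(-774 + (⅔)*36*85) = 1/(-774 + 2040) = 1/1266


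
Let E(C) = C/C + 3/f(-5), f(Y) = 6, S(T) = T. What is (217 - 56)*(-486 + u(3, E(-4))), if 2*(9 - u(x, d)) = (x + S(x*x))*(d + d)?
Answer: -79695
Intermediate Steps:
E(C) = 3/2 (E(C) = C/C + 3/6 = 1 + 3*(1/6) = 1 + 1/2 = 3/2)
u(x, d) = 9 - d*(x + x**2) (u(x, d) = 9 - (x + x*x)*(d + d)/2 = 9 - (x + x**2)*2*d/2 = 9 - d*(x + x**2))
(217 - 56)*(-486 + u(3, E(-4))) = (217 - 56)*(-486 + (9 - 1*3/2*3 - 1*3/2*3**2)) = 161*(-486 + (9 - 9/2 - 1*3/2*9)) = 161*(-486 + (9 - 9/2 - 27/2)) = 161*(-486 - 9) = 161*(-495) = -79695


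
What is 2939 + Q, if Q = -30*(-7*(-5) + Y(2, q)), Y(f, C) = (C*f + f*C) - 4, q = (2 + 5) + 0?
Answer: 1169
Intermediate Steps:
q = 7 (q = 7 + 0 = 7)
Y(f, C) = -4 + 2*C*f (Y(f, C) = (C*f + C*f) - 4 = 2*C*f - 4 = -4 + 2*C*f)
Q = -1770 (Q = -30*(-7*(-5) + (-4 + 2*7*2)) = -30*(35 + (-4 + 28)) = -30*(35 + 24) = -30*59 = -1770)
2939 + Q = 2939 - 1770 = 1169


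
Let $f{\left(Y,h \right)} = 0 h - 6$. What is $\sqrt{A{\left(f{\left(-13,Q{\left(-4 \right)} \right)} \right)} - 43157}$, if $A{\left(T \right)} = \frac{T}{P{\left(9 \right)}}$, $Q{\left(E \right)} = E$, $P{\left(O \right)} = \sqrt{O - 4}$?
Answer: $\frac{\sqrt{-1078925 - 30 \sqrt{5}}}{5} \approx 207.75 i$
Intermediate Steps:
$P{\left(O \right)} = \sqrt{-4 + O}$
$f{\left(Y,h \right)} = -6$ ($f{\left(Y,h \right)} = 0 - 6 = -6$)
$A{\left(T \right)} = \frac{T \sqrt{5}}{5}$ ($A{\left(T \right)} = \frac{T}{\sqrt{-4 + 9}} = \frac{T}{\sqrt{5}} = T \frac{\sqrt{5}}{5} = \frac{T \sqrt{5}}{5}$)
$\sqrt{A{\left(f{\left(-13,Q{\left(-4 \right)} \right)} \right)} - 43157} = \sqrt{\frac{1}{5} \left(-6\right) \sqrt{5} - 43157} = \sqrt{- \frac{6 \sqrt{5}}{5} - 43157} = \sqrt{-43157 - \frac{6 \sqrt{5}}{5}}$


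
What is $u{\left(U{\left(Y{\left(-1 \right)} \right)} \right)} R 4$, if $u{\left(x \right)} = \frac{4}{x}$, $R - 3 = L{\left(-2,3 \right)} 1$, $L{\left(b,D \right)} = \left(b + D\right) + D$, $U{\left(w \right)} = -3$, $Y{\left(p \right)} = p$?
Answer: $- \frac{112}{3} \approx -37.333$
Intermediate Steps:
$L{\left(b,D \right)} = b + 2 D$ ($L{\left(b,D \right)} = \left(D + b\right) + D = b + 2 D$)
$R = 7$ ($R = 3 + \left(-2 + 2 \cdot 3\right) 1 = 3 + \left(-2 + 6\right) 1 = 3 + 4 \cdot 1 = 3 + 4 = 7$)
$u{\left(U{\left(Y{\left(-1 \right)} \right)} \right)} R 4 = \frac{4}{-3} \cdot 7 \cdot 4 = 4 \left(- \frac{1}{3}\right) 7 \cdot 4 = \left(- \frac{4}{3}\right) 7 \cdot 4 = \left(- \frac{28}{3}\right) 4 = - \frac{112}{3}$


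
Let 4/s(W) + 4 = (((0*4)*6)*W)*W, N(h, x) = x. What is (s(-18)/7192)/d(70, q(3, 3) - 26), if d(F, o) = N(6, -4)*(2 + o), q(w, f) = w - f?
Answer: -1/690432 ≈ -1.4484e-6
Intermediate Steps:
s(W) = -1 (s(W) = 4/(-4 + (((0*4)*6)*W)*W) = 4/(-4 + ((0*6)*W)*W) = 4/(-4 + (0*W)*W) = 4/(-4 + 0*W) = 4/(-4 + 0) = 4/(-4) = 4*(-¼) = -1)
d(F, o) = -8 - 4*o (d(F, o) = -4*(2 + o) = -8 - 4*o)
(s(-18)/7192)/d(70, q(3, 3) - 26) = (-1/7192)/(-8 - 4*((3 - 1*3) - 26)) = (-1*1/7192)/(-8 - 4*((3 - 3) - 26)) = -1/(7192*(-8 - 4*(0 - 26))) = -1/(7192*(-8 - 4*(-26))) = -1/(7192*(-8 + 104)) = -1/7192/96 = -1/7192*1/96 = -1/690432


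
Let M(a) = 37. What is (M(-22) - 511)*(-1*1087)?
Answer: 515238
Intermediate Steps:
(M(-22) - 511)*(-1*1087) = (37 - 511)*(-1*1087) = -474*(-1087) = 515238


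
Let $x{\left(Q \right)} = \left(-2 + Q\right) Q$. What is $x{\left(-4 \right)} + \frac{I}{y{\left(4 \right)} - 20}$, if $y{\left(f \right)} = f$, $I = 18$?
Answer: $\frac{183}{8} \approx 22.875$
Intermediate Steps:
$x{\left(Q \right)} = Q \left(-2 + Q\right)$
$x{\left(-4 \right)} + \frac{I}{y{\left(4 \right)} - 20} = - 4 \left(-2 - 4\right) + \frac{1}{4 - 20} \cdot 18 = \left(-4\right) \left(-6\right) + \frac{1}{-16} \cdot 18 = 24 - \frac{9}{8} = \frac{183}{8}$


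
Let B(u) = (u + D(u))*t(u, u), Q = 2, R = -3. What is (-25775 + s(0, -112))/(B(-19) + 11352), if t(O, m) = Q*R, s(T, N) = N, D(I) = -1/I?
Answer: -163951/72616 ≈ -2.2578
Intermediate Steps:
t(O, m) = -6 (t(O, m) = 2*(-3) = -6)
B(u) = -6*u + 6/u (B(u) = (u - 1/u)*(-6) = -6*u + 6/u)
(-25775 + s(0, -112))/(B(-19) + 11352) = (-25775 - 112)/((-6*(-19) + 6/(-19)) + 11352) = -25887/((114 + 6*(-1/19)) + 11352) = -25887/((114 - 6/19) + 11352) = -25887/(2160/19 + 11352) = -25887/217848/19 = -25887*19/217848 = -163951/72616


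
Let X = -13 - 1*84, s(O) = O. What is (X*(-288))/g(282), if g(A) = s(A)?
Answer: 4656/47 ≈ 99.064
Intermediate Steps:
X = -97 (X = -13 - 84 = -97)
g(A) = A
(X*(-288))/g(282) = -97*(-288)/282 = 27936*(1/282) = 4656/47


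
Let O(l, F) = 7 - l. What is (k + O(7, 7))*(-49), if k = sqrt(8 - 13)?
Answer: -49*I*sqrt(5) ≈ -109.57*I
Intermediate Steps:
k = I*sqrt(5) (k = sqrt(-5) = I*sqrt(5) ≈ 2.2361*I)
(k + O(7, 7))*(-49) = (I*sqrt(5) + (7 - 1*7))*(-49) = (I*sqrt(5) + (7 - 7))*(-49) = (I*sqrt(5) + 0)*(-49) = (I*sqrt(5))*(-49) = -49*I*sqrt(5)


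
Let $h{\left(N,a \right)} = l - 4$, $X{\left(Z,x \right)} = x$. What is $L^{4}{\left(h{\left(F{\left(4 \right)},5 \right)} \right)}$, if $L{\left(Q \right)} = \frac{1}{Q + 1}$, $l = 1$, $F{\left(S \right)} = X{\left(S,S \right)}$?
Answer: $\frac{1}{16} \approx 0.0625$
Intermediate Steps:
$F{\left(S \right)} = S$
$h{\left(N,a \right)} = -3$ ($h{\left(N,a \right)} = 1 - 4 = -3$)
$L{\left(Q \right)} = \frac{1}{1 + Q}$
$L^{4}{\left(h{\left(F{\left(4 \right)},5 \right)} \right)} = \left(\frac{1}{1 - 3}\right)^{4} = \left(\frac{1}{-2}\right)^{4} = \left(- \frac{1}{2}\right)^{4} = \frac{1}{16}$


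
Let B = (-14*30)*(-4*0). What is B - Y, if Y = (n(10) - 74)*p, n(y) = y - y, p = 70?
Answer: 5180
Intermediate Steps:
n(y) = 0
Y = -5180 (Y = (0 - 74)*70 = -74*70 = -5180)
B = 0 (B = -420*0 = 0)
B - Y = 0 - 1*(-5180) = 0 + 5180 = 5180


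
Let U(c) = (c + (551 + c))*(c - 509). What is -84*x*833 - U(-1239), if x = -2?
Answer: -3228452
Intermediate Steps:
U(c) = (-509 + c)*(551 + 2*c) (U(c) = (551 + 2*c)*(-509 + c) = (-509 + c)*(551 + 2*c))
-84*x*833 - U(-1239) = -84*(-2)*833 - (-280459 - 467*(-1239) + 2*(-1239)²) = 168*833 - (-280459 + 578613 + 2*1535121) = 139944 - (-280459 + 578613 + 3070242) = 139944 - 1*3368396 = 139944 - 3368396 = -3228452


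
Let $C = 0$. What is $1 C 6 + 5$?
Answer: $5$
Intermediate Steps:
$1 C 6 + 5 = 1 \cdot 0 \cdot 6 + 5 = 1 \cdot 0 + 5 = 0 + 5 = 5$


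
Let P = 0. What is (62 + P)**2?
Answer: 3844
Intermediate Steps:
(62 + P)**2 = (62 + 0)**2 = 62**2 = 3844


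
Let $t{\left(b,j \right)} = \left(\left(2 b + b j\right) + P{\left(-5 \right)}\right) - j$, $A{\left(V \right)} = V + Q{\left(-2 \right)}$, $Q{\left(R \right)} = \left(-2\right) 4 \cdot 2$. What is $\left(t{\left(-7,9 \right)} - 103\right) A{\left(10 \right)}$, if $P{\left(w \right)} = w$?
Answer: $1164$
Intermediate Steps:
$Q{\left(R \right)} = -16$ ($Q{\left(R \right)} = \left(-8\right) 2 = -16$)
$A{\left(V \right)} = -16 + V$ ($A{\left(V \right)} = V - 16 = -16 + V$)
$t{\left(b,j \right)} = -5 - j + 2 b + b j$ ($t{\left(b,j \right)} = \left(\left(2 b + b j\right) - 5\right) - j = \left(-5 + 2 b + b j\right) - j = -5 - j + 2 b + b j$)
$\left(t{\left(-7,9 \right)} - 103\right) A{\left(10 \right)} = \left(\left(-5 - 9 + 2 \left(-7\right) - 63\right) - 103\right) \left(-16 + 10\right) = \left(\left(-5 - 9 - 14 - 63\right) - 103\right) \left(-6\right) = \left(-91 - 103\right) \left(-6\right) = \left(-194\right) \left(-6\right) = 1164$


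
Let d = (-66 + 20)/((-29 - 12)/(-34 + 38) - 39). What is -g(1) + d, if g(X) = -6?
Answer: 1366/197 ≈ 6.9340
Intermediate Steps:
d = 184/197 (d = -46/(-41/4 - 39) = -46/(-197/4) = -46*(-4/197) = 184/197 ≈ 0.93401)
-g(1) + d = -1*(-6) + 184/197 = 6 + 184/197 = 1366/197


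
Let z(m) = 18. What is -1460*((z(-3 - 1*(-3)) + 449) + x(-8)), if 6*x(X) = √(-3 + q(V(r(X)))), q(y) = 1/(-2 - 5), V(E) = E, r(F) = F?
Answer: -681820 - 730*I*√154/21 ≈ -6.8182e+5 - 431.38*I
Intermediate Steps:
q(y) = -⅐ (q(y) = 1/(-7) = -⅐)
x(X) = I*√154/42 (x(X) = √(-3 - ⅐)/6 = √(-22/7)/6 = (I*√154/7)/6 = I*√154/42)
-1460*((z(-3 - 1*(-3)) + 449) + x(-8)) = -1460*((18 + 449) + I*√154/42) = -1460*(467 + I*√154/42) = -681820 - 730*I*√154/21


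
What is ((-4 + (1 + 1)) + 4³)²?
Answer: 3844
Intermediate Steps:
((-4 + (1 + 1)) + 4³)² = ((-4 + 2) + 64)² = (-2 + 64)² = 62² = 3844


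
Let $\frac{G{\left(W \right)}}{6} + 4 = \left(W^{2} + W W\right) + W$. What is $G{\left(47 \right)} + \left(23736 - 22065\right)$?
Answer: $28437$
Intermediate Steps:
$G{\left(W \right)} = -24 + 6 W + 12 W^{2}$ ($G{\left(W \right)} = -24 + 6 \left(\left(W^{2} + W W\right) + W\right) = -24 + 6 \left(\left(W^{2} + W^{2}\right) + W\right) = -24 + 6 \left(2 W^{2} + W\right) = -24 + 6 \left(W + 2 W^{2}\right) = -24 + \left(6 W + 12 W^{2}\right) = -24 + 6 W + 12 W^{2}$)
$G{\left(47 \right)} + \left(23736 - 22065\right) = \left(-24 + 6 \cdot 47 + 12 \cdot 47^{2}\right) + \left(23736 - 22065\right) = \left(-24 + 282 + 12 \cdot 2209\right) + \left(23736 - 22065\right) = \left(-24 + 282 + 26508\right) + 1671 = 26766 + 1671 = 28437$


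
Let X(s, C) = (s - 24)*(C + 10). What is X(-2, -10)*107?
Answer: 0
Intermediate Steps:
X(s, C) = (-24 + s)*(10 + C)
X(-2, -10)*107 = (-240 - 24*(-10) + 10*(-2) - 10*(-2))*107 = (-240 + 240 - 20 + 20)*107 = 0*107 = 0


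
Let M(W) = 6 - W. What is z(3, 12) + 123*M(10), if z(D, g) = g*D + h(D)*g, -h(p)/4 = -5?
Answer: -216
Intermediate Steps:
h(p) = 20 (h(p) = -4*(-5) = 20)
z(D, g) = 20*g + D*g (z(D, g) = g*D + 20*g = D*g + 20*g = 20*g + D*g)
z(3, 12) + 123*M(10) = 12*(20 + 3) + 123*(6 - 1*10) = 12*23 + 123*(6 - 10) = 276 + 123*(-4) = 276 - 492 = -216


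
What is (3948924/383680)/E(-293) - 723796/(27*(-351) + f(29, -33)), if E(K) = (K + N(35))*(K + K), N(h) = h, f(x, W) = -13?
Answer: 69976432756389/917490223936 ≈ 76.269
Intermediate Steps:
E(K) = 2*K*(35 + K) (E(K) = (K + 35)*(K + K) = (35 + K)*(2*K) = 2*K*(35 + K))
(3948924/383680)/E(-293) - 723796/(27*(-351) + f(29, -33)) = (3948924/383680)/((2*(-293)*(35 - 293))) - 723796/(27*(-351) - 13) = (3948924*(1/383680))/((2*(-293)*(-258))) - 723796/(-9477 - 13) = (987231/95920)/151188 - 723796/(-9490) = (987231/95920)*(1/151188) - 723796*(-1/9490) = 329077/4833984320 + 361898/4745 = 69976432756389/917490223936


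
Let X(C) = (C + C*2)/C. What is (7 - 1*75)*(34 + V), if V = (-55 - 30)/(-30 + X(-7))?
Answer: -68204/27 ≈ -2526.1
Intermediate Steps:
X(C) = 3 (X(C) = (C + 2*C)/C = (3*C)/C = 3)
V = 85/27 (V = (-55 - 30)/(-30 + 3) = -85/(-27) = -85*(-1/27) = 85/27 ≈ 3.1481)
(7 - 1*75)*(34 + V) = (7 - 1*75)*(34 + 85/27) = (7 - 75)*(1003/27) = -68*1003/27 = -68204/27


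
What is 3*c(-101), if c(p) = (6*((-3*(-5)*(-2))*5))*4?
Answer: -10800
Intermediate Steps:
c(p) = -3600 (c(p) = (6*((15*(-2))*5))*4 = (6*(-30*5))*4 = (6*(-150))*4 = -900*4 = -3600)
3*c(-101) = 3*(-3600) = -10800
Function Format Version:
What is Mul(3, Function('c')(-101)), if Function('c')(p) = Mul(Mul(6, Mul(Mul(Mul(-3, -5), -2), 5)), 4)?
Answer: -10800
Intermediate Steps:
Function('c')(p) = -3600 (Function('c')(p) = Mul(Mul(6, Mul(Mul(15, -2), 5)), 4) = Mul(Mul(6, Mul(-30, 5)), 4) = Mul(Mul(6, -150), 4) = Mul(-900, 4) = -3600)
Mul(3, Function('c')(-101)) = Mul(3, -3600) = -10800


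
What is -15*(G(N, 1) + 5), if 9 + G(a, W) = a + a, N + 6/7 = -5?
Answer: 1650/7 ≈ 235.71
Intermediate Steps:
N = -41/7 (N = -6/7 - 5 = -41/7 ≈ -5.8571)
G(a, W) = -9 + 2*a (G(a, W) = -9 + (a + a) = -9 + 2*a)
-15*(G(N, 1) + 5) = -15*((-9 + 2*(-41/7)) + 5) = -15*((-9 - 82/7) + 5) = -15*(-145/7 + 5) = -15*(-110/7) = 1650/7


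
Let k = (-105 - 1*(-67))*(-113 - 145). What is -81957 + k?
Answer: -72153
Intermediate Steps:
k = 9804 (k = (-105 + 67)*(-258) = -38*(-258) = 9804)
-81957 + k = -81957 + 9804 = -72153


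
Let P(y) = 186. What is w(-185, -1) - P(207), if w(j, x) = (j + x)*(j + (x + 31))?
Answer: 28644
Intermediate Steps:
w(j, x) = (j + x)*(31 + j + x) (w(j, x) = (j + x)*(j + (31 + x)) = (j + x)*(31 + j + x))
w(-185, -1) - P(207) = ((-185)² + (-1)² + 31*(-185) + 31*(-1) + 2*(-185)*(-1)) - 1*186 = (34225 + 1 - 5735 - 31 + 370) - 186 = 28830 - 186 = 28644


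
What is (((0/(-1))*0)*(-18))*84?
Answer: 0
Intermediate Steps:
(((0/(-1))*0)*(-18))*84 = (((0*(-1))*0)*(-18))*84 = ((0*0)*(-18))*84 = (0*(-18))*84 = 0*84 = 0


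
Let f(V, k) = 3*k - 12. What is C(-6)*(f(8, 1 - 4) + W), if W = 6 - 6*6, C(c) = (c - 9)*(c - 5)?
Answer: -8415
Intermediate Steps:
C(c) = (-9 + c)*(-5 + c)
W = -30 (W = 6 - 36 = -30)
f(V, k) = -12 + 3*k
C(-6)*(f(8, 1 - 4) + W) = (45 + (-6)² - 14*(-6))*((-12 + 3*(1 - 4)) - 30) = (45 + 36 + 84)*((-12 + 3*(-3)) - 30) = 165*((-12 - 9) - 30) = 165*(-21 - 30) = 165*(-51) = -8415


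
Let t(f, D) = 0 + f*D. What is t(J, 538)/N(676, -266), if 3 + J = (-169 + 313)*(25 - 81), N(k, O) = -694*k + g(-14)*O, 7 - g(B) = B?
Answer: 2170023/237365 ≈ 9.1421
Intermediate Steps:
g(B) = 7 - B
N(k, O) = -694*k + 21*O (N(k, O) = -694*k + (7 - 1*(-14))*O = -694*k + (7 + 14)*O = -694*k + 21*O)
J = -8067 (J = -3 + (-169 + 313)*(25 - 81) = -3 + 144*(-56) = -3 - 8064 = -8067)
t(f, D) = D*f (t(f, D) = 0 + D*f = D*f)
t(J, 538)/N(676, -266) = (538*(-8067))/(-694*676 + 21*(-266)) = -4340046/(-469144 - 5586) = -4340046/(-474730) = -4340046*(-1/474730) = 2170023/237365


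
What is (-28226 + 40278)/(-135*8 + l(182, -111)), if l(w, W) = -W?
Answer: -12052/969 ≈ -12.438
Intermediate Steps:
(-28226 + 40278)/(-135*8 + l(182, -111)) = (-28226 + 40278)/(-135*8 - 1*(-111)) = 12052/(-1080 + 111) = 12052/(-969) = 12052*(-1/969) = -12052/969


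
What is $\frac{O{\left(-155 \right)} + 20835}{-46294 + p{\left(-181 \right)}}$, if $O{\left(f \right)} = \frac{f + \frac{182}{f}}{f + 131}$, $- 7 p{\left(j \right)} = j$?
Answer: $- \frac{180904283}{401607480} \approx -0.45045$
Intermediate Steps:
$p{\left(j \right)} = - \frac{j}{7}$
$O{\left(f \right)} = \frac{f + \frac{182}{f}}{131 + f}$
$\frac{O{\left(-155 \right)} + 20835}{-46294 + p{\left(-181 \right)}} = \frac{\frac{182 + \left(-155\right)^{2}}{\left(-155\right) \left(131 - 155\right)} + 20835}{-46294 - - \frac{181}{7}} = \frac{- \frac{182 + 24025}{155 \left(-24\right)} + 20835}{-46294 + \frac{181}{7}} = \frac{\left(- \frac{1}{155}\right) \left(- \frac{1}{24}\right) 24207 + 20835}{- \frac{323877}{7}} = \left(\frac{8069}{1240} + 20835\right) \left(- \frac{7}{323877}\right) = \frac{25843469}{1240} \left(- \frac{7}{323877}\right) = - \frac{180904283}{401607480}$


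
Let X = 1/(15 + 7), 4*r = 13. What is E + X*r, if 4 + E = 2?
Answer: -163/88 ≈ -1.8523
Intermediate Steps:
r = 13/4 (r = (1/4)*13 = 13/4 ≈ 3.2500)
E = -2 (E = -4 + 2 = -2)
X = 1/22 ≈ 0.045455
E + X*r = -2 + (1/22)*(13/4) = -2 + 13/88 = -163/88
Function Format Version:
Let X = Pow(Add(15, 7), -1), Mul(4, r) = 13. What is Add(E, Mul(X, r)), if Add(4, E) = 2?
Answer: Rational(-163, 88) ≈ -1.8523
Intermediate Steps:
r = Rational(13, 4) (r = Mul(Rational(1, 4), 13) = Rational(13, 4) ≈ 3.2500)
E = -2 (E = Add(-4, 2) = -2)
X = Rational(1, 22) (X = Pow(22, -1) = Rational(1, 22) ≈ 0.045455)
Add(E, Mul(X, r)) = Add(-2, Mul(Rational(1, 22), Rational(13, 4))) = Add(-2, Rational(13, 88)) = Rational(-163, 88)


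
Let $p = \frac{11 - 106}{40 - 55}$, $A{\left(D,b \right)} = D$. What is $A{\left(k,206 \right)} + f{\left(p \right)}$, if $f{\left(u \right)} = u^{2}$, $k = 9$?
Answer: $\frac{442}{9} \approx 49.111$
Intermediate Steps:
$p = \frac{19}{3}$ ($p = - \frac{95}{-15} = \left(-95\right) \left(- \frac{1}{15}\right) = \frac{19}{3} \approx 6.3333$)
$A{\left(k,206 \right)} + f{\left(p \right)} = 9 + \left(\frac{19}{3}\right)^{2} = 9 + \frac{361}{9} = \frac{442}{9}$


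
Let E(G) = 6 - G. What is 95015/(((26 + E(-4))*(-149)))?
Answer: -95015/5364 ≈ -17.713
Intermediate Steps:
95015/(((26 + E(-4))*(-149))) = 95015/(((26 + (6 - 1*(-4)))*(-149))) = 95015/(((26 + (6 + 4))*(-149))) = 95015/(((26 + 10)*(-149))) = 95015/((36*(-149))) = 95015/(-5364) = 95015*(-1/5364) = -95015/5364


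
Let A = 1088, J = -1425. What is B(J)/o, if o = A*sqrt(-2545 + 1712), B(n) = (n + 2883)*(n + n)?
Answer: 1038825*I*sqrt(17)/32368 ≈ 132.33*I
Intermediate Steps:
B(n) = 2*n*(2883 + n) (B(n) = (2883 + n)*(2*n) = 2*n*(2883 + n))
o = 7616*I*sqrt(17) (o = 1088*sqrt(-2545 + 1712) = 1088*sqrt(-833) = 1088*(7*I*sqrt(17)) = 7616*I*sqrt(17) ≈ 31402.0*I)
B(J)/o = (2*(-1425)*(2883 - 1425))/((7616*I*sqrt(17))) = (2*(-1425)*1458)*(-I*sqrt(17)/129472) = -(-1038825)*I*sqrt(17)/32368 = 1038825*I*sqrt(17)/32368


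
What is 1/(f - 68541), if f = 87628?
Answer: 1/19087 ≈ 5.2392e-5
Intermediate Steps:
1/(f - 68541) = 1/(87628 - 68541) = 1/19087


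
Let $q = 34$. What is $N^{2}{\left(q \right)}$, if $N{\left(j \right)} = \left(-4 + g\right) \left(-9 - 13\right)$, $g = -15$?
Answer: $174724$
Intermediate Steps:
$N{\left(j \right)} = 418$ ($N{\left(j \right)} = \left(-4 - 15\right) \left(-9 - 13\right) = \left(-19\right) \left(-22\right) = 418$)
$N^{2}{\left(q \right)} = 418^{2} = 174724$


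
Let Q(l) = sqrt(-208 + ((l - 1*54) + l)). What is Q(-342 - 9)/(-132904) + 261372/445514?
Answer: 130686/222757 - I*sqrt(241)/66452 ≈ 0.58667 - 0.00023361*I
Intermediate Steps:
Q(l) = sqrt(-262 + 2*l) (Q(l) = sqrt(-208 + ((l - 54) + l)) = sqrt(-208 + ((-54 + l) + l)) = sqrt(-208 + (-54 + 2*l)) = sqrt(-262 + 2*l))
Q(-342 - 9)/(-132904) + 261372/445514 = sqrt(-262 + 2*(-342 - 9))/(-132904) + 261372/445514 = sqrt(-262 + 2*(-351))*(-1/132904) + 261372*(1/445514) = sqrt(-262 - 702)*(-1/132904) + 130686/222757 = sqrt(-964)*(-1/132904) + 130686/222757 = (2*I*sqrt(241))*(-1/132904) + 130686/222757 = -I*sqrt(241)/66452 + 130686/222757 = 130686/222757 - I*sqrt(241)/66452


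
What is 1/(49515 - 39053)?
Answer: 1/10462 ≈ 9.5584e-5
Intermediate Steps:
1/(49515 - 39053) = 1/10462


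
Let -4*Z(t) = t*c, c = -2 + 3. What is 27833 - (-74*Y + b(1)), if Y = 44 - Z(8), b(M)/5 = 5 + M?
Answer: 31207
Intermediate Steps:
c = 1
Z(t) = -t/4
b(M) = 25 + 5*M (b(M) = 5*(5 + M) = 25 + 5*M)
Y = 46 (Y = 44 - (-1)*8/4 = 44 - 1*(-2) = 44 + 2 = 46)
27833 - (-74*Y + b(1)) = 27833 - (-74*46 + (25 + 5*1)) = 27833 - (-3404 + (25 + 5)) = 27833 - (-3404 + 30) = 27833 - 1*(-3374) = 27833 + 3374 = 31207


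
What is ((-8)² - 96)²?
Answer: 1024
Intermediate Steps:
((-8)² - 96)² = (64 - 96)² = (-32)² = 1024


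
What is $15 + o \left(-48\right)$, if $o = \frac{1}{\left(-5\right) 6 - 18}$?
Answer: $16$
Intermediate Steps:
$o = - \frac{1}{48}$ ($o = \frac{1}{-30 - 18} = \frac{1}{-48} = - \frac{1}{48} \approx -0.020833$)
$15 + o \left(-48\right) = 15 - -1 = 15 + 1 = 16$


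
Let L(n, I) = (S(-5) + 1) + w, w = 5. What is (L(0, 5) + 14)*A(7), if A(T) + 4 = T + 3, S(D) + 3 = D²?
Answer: 252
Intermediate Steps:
S(D) = -3 + D²
L(n, I) = 28 (L(n, I) = ((-3 + (-5)²) + 1) + 5 = ((-3 + 25) + 1) + 5 = (22 + 1) + 5 = 23 + 5 = 28)
A(T) = -1 + T (A(T) = -4 + (T + 3) = -4 + (3 + T) = -1 + T)
(L(0, 5) + 14)*A(7) = (28 + 14)*(-1 + 7) = 42*6 = 252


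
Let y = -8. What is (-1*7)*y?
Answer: 56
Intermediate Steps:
(-1*7)*y = -1*7*(-8) = -7*(-8) = 56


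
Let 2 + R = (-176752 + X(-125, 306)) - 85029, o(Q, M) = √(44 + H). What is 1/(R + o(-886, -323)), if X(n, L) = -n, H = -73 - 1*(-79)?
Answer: -130829/34232454457 - 5*√2/68464908914 ≈ -3.8219e-6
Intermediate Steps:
H = 6 (H = -73 + 79 = 6)
o(Q, M) = 5*√2 (o(Q, M) = √(44 + 6) = √50 = 5*√2)
R = -261658 (R = -2 + ((-176752 - 1*(-125)) - 85029) = -2 + ((-176752 + 125) - 85029) = -2 + (-176627 - 85029) = -2 - 261656 = -261658)
1/(R + o(-886, -323)) = 1/(-261658 + 5*√2)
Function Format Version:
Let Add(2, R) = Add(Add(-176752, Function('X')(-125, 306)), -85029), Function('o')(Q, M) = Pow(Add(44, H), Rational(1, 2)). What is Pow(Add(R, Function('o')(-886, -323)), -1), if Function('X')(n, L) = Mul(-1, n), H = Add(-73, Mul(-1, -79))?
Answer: Add(Rational(-130829, 34232454457), Mul(Rational(-5, 68464908914), Pow(2, Rational(1, 2)))) ≈ -3.8219e-6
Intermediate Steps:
H = 6 (H = Add(-73, 79) = 6)
Function('o')(Q, M) = Mul(5, Pow(2, Rational(1, 2))) (Function('o')(Q, M) = Pow(Add(44, 6), Rational(1, 2)) = Pow(50, Rational(1, 2)) = Mul(5, Pow(2, Rational(1, 2))))
R = -261658 (R = Add(-2, Add(Add(-176752, Mul(-1, -125)), -85029)) = Add(-2, Add(Add(-176752, 125), -85029)) = Add(-2, Add(-176627, -85029)) = Add(-2, -261656) = -261658)
Pow(Add(R, Function('o')(-886, -323)), -1) = Pow(Add(-261658, Mul(5, Pow(2, Rational(1, 2)))), -1)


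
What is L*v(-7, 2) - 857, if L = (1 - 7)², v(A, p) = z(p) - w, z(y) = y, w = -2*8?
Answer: -209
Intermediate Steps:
w = -16
v(A, p) = 16 + p (v(A, p) = p - 1*(-16) = p + 16 = 16 + p)
L = 36 (L = (-6)² = 36)
L*v(-7, 2) - 857 = 36*(16 + 2) - 857 = 36*18 - 857 = 648 - 857 = -209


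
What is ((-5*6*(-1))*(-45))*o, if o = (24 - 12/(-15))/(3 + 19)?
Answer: -16740/11 ≈ -1521.8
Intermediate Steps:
o = 62/55 (o = (24 - 12*(-1/15))/22 = (24 + ⅘)*(1/22) = (124/5)*(1/22) = 62/55 ≈ 1.1273)
((-5*6*(-1))*(-45))*o = ((-5*6*(-1))*(-45))*(62/55) = (-30*(-1)*(-45))*(62/55) = (30*(-45))*(62/55) = -1350*62/55 = -16740/11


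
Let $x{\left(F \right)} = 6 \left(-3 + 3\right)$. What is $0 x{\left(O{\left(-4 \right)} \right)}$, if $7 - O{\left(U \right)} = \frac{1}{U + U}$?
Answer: $0$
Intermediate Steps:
$O{\left(U \right)} = 7 - \frac{1}{2 U}$ ($O{\left(U \right)} = 7 - \frac{1}{U + U} = 7 - \frac{1}{2 U}$)
$x{\left(F \right)} = 0$ ($x{\left(F \right)} = 6 \cdot 0 = 0$)
$0 x{\left(O{\left(-4 \right)} \right)} = 0 \cdot 0 = 0$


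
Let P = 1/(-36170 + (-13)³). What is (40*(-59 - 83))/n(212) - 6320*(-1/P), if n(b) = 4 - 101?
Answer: -23520500000/97 ≈ -2.4248e+8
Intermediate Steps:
n(b) = -97
P = -1/38367 (P = 1/(-36170 - 2197) = 1/(-38367) = -1/38367 ≈ -2.6064e-5)
(40*(-59 - 83))/n(212) - 6320*(-1/P) = (40*(-59 - 83))/(-97) - 6320/((-1*(-1/38367))) = (40*(-142))*(-1/97) - 6320/1/38367 = -5680*(-1/97) - 6320*38367 = 5680/97 - 242479440 = -23520500000/97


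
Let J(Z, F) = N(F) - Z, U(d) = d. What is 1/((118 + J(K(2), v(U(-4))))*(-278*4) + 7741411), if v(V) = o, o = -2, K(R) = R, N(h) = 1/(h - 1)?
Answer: 3/22838369 ≈ 1.3136e-7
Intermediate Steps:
N(h) = 1/(-1 + h)
v(V) = -2
J(Z, F) = 1/(-1 + F) - Z
1/((118 + J(K(2), v(U(-4))))*(-278*4) + 7741411) = 1/((118 + (1 - 1*2*(-1 - 2))/(-1 - 2))*(-278*4) + 7741411) = 1/((118 + (1 - 1*2*(-3))/(-3))*(-1112) + 7741411) = 1/((118 - (1 + 6)/3)*(-1112) + 7741411) = 1/((118 - ⅓*7)*(-1112) + 7741411) = 1/((118 - 7/3)*(-1112) + 7741411) = 1/((347/3)*(-1112) + 7741411) = 1/(-385864/3 + 7741411) = 1/(22838369/3) = 3/22838369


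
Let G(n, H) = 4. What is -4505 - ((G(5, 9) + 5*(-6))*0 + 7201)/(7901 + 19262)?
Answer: -122376516/27163 ≈ -4505.3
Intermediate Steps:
-4505 - ((G(5, 9) + 5*(-6))*0 + 7201)/(7901 + 19262) = -4505 - ((4 + 5*(-6))*0 + 7201)/(7901 + 19262) = -4505 - ((4 - 30)*0 + 7201)/27163 = -4505 - (-26*0 + 7201)/27163 = -4505 - (0 + 7201)/27163 = -4505 - 7201/27163 = -122376516/27163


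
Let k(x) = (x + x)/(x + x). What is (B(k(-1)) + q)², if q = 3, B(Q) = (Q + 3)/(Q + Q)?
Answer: 25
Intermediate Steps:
k(x) = 1 (k(x) = (2*x)/((2*x)) = (2*x)*(1/(2*x)) = 1)
B(Q) = (3 + Q)/(2*Q) (B(Q) = (3 + Q)/((2*Q)) = (3 + Q)*(1/(2*Q)) = (3 + Q)/(2*Q))
(B(k(-1)) + q)² = ((½)*(3 + 1)/1 + 3)² = ((½)*1*4 + 3)² = (2 + 3)² = 5² = 25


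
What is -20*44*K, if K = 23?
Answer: -20240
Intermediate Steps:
-20*44*K = -20*44*23 = -880*23 = -1*20240 = -20240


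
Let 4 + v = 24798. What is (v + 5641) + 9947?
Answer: 40382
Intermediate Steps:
v = 24794 (v = -4 + 24798 = 24794)
(v + 5641) + 9947 = (24794 + 5641) + 9947 = 30435 + 9947 = 40382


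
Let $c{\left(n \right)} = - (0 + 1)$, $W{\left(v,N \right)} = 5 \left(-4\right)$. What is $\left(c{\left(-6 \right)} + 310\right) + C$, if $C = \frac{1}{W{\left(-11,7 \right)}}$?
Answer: $\frac{6179}{20} \approx 308.95$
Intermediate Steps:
$W{\left(v,N \right)} = -20$
$C = - \frac{1}{20}$ ($C = \frac{1}{-20} = - \frac{1}{20} \approx -0.05$)
$c{\left(n \right)} = -1$ ($c{\left(n \right)} = \left(-1\right) 1 = -1$)
$\left(c{\left(-6 \right)} + 310\right) + C = \left(-1 + 310\right) - \frac{1}{20} = 309 - \frac{1}{20} = \frac{6179}{20}$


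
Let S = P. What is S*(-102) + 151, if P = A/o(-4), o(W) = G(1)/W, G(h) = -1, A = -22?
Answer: 9127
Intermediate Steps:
o(W) = -1/W
P = -88 (P = -22/((-1/(-4))) = -22/((-1*(-¼))) = -22/¼ = -22*4 = -88)
S = -88
S*(-102) + 151 = -88*(-102) + 151 = 8976 + 151 = 9127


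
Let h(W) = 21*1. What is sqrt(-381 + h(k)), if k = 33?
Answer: 6*I*sqrt(10) ≈ 18.974*I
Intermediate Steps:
h(W) = 21
sqrt(-381 + h(k)) = sqrt(-381 + 21) = sqrt(-360) = 6*I*sqrt(10)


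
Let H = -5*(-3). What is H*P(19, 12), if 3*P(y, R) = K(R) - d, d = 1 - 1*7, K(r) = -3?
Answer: 15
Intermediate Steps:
d = -6 (d = 1 - 7 = -6)
P(y, R) = 1 (P(y, R) = (-3 - 1*(-6))/3 = (-3 + 6)/3 = (⅓)*3 = 1)
H = 15
H*P(19, 12) = 15*1 = 15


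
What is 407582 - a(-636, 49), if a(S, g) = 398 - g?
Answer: 407233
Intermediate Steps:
407582 - a(-636, 49) = 407582 - (398 - 1*49) = 407582 - (398 - 49) = 407582 - 1*349 = 407582 - 349 = 407233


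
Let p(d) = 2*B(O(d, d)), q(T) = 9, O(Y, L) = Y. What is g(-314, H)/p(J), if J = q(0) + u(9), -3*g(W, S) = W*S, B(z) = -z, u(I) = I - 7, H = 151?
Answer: -23707/33 ≈ -718.39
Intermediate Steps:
u(I) = -7 + I
g(W, S) = -S*W/3 (g(W, S) = -W*S/3 = -S*W/3)
J = 11 (J = 9 + (-7 + 9) = 9 + 2 = 11)
p(d) = -2*d (p(d) = 2*(-d) = -2*d)
g(-314, H)/p(J) = (-⅓*151*(-314))/((-2*11)) = (47414/3)/(-22) = (47414/3)*(-1/22) = -23707/33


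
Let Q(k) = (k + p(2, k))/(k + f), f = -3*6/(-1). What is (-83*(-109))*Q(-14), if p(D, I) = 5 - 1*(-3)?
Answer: -27141/2 ≈ -13571.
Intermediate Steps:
p(D, I) = 8 (p(D, I) = 5 + 3 = 8)
f = 18 (f = -18*(-1) = 18)
Q(k) = (8 + k)/(18 + k) (Q(k) = (k + 8)/(k + 18) = (8 + k)/(18 + k))
(-83*(-109))*Q(-14) = (-83*(-109))*((8 - 14)/(18 - 14)) = 9047*(-6/4) = 9047*((¼)*(-6)) = 9047*(-3/2) = -27141/2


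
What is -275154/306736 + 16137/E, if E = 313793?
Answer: -40695800145/48125804824 ≈ -0.84561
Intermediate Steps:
-275154/306736 + 16137/E = -275154/306736 + 16137/313793 = -275154*1/306736 + 16137*(1/313793) = -137577/153368 + 16137/313793 = -40695800145/48125804824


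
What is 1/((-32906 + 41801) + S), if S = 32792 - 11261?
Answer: 1/30426 ≈ 3.2867e-5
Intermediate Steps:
S = 21531
1/((-32906 + 41801) + S) = 1/((-32906 + 41801) + 21531) = 1/(8895 + 21531) = 1/30426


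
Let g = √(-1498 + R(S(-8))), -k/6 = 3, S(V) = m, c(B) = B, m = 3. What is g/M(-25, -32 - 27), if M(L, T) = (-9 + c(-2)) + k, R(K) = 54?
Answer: -38*I/29 ≈ -1.3103*I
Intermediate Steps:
S(V) = 3
k = -18 (k = -6*3 = -18)
M(L, T) = -29 (M(L, T) = (-9 - 2) - 18 = -11 - 18 = -29)
g = 38*I (g = √(-1498 + 54) = √(-1444) = 38*I ≈ 38.0*I)
g/M(-25, -32 - 27) = (38*I)/(-29) = (38*I)*(-1/29) = -38*I/29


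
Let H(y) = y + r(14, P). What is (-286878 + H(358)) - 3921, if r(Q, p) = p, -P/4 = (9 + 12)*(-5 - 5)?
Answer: -289601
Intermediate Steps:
P = 840 (P = -4*(9 + 12)*(-5 - 5) = -84*(-10) = -4*(-210) = 840)
H(y) = 840 + y (H(y) = y + 840 = 840 + y)
(-286878 + H(358)) - 3921 = (-286878 + (840 + 358)) - 3921 = (-286878 + 1198) - 3921 = -285680 - 3921 = -289601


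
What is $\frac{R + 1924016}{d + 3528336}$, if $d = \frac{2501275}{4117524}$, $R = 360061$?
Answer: $\frac{9404741865348}{14528010661339} \approx 0.64735$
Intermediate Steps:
$d = \frac{2501275}{4117524}$ ($d = 2501275 \cdot \frac{1}{4117524} = \frac{2501275}{4117524} \approx 0.60747$)
$\frac{R + 1924016}{d + 3528336} = \frac{360061 + 1924016}{\frac{2501275}{4117524} + 3528336} = \frac{2284077}{\frac{14528010661339}{4117524}} = 2284077 \cdot \frac{4117524}{14528010661339} = \frac{9404741865348}{14528010661339}$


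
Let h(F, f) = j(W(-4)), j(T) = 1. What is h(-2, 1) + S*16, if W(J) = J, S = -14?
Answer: -223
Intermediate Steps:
h(F, f) = 1
h(-2, 1) + S*16 = 1 - 14*16 = 1 - 224 = -223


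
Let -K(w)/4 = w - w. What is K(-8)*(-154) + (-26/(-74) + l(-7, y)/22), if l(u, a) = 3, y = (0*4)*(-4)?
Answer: 397/814 ≈ 0.48771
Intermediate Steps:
y = 0 (y = 0*(-4) = 0)
K(w) = 0 (K(w) = -4*(w - w) = -4*0 = 0)
K(-8)*(-154) + (-26/(-74) + l(-7, y)/22) = 0*(-154) + (-26/(-74) + 3/22) = 0 + (-26*(-1/74) + 3*(1/22)) = 0 + (13/37 + 3/22) = 0 + 397/814 = 397/814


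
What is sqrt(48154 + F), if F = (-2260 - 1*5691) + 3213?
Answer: 18*sqrt(134) ≈ 208.36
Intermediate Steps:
F = -4738 (F = (-2260 - 5691) + 3213 = -7951 + 3213 = -4738)
sqrt(48154 + F) = sqrt(48154 - 4738) = sqrt(43416) = 18*sqrt(134)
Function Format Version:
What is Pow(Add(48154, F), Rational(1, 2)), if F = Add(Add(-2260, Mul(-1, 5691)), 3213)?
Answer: Mul(18, Pow(134, Rational(1, 2))) ≈ 208.36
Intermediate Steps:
F = -4738 (F = Add(Add(-2260, -5691), 3213) = Add(-7951, 3213) = -4738)
Pow(Add(48154, F), Rational(1, 2)) = Pow(Add(48154, -4738), Rational(1, 2)) = Pow(43416, Rational(1, 2)) = Mul(18, Pow(134, Rational(1, 2)))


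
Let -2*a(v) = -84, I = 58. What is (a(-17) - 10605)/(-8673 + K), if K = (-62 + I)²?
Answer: 10563/8657 ≈ 1.2202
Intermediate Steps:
a(v) = 42 (a(v) = -½*(-84) = 42)
K = 16 (K = (-62 + 58)² = (-4)² = 16)
(a(-17) - 10605)/(-8673 + K) = (42 - 10605)/(-8673 + 16) = -10563/(-8657) = -10563*(-1/8657) = 10563/8657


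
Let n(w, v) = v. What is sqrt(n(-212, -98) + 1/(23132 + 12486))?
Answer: I*sqrt(124326872934)/35618 ≈ 9.8995*I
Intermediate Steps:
sqrt(n(-212, -98) + 1/(23132 + 12486)) = sqrt(-98 + 1/(23132 + 12486)) = sqrt(-98 + 1/35618) = sqrt(-3490563/35618) = I*sqrt(124326872934)/35618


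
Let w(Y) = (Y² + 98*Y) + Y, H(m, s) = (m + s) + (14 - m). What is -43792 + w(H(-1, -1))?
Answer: -42336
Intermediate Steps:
H(m, s) = 14 + s
w(Y) = Y² + 99*Y
-43792 + w(H(-1, -1)) = -43792 + (14 - 1)*(99 + (14 - 1)) = -43792 + 13*(99 + 13) = -43792 + 13*112 = -43792 + 1456 = -42336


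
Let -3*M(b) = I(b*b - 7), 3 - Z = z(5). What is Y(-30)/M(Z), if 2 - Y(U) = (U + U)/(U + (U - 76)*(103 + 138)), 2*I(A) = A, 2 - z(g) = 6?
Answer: -12773/44758 ≈ -0.28538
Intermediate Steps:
z(g) = -4 (z(g) = 2 - 1*6 = 2 - 6 = -4)
Z = 7 (Z = 3 - 1*(-4) = 3 + 4 = 7)
I(A) = A/2
M(b) = 7/6 - b²/6 (M(b) = -(b*b - 7)/6 = -(b² - 7)/6 = -(-7 + b²)/6 = -(-7/2 + b²/2)/3 = 7/6 - b²/6)
Y(U) = 2 - 2*U/(-18316 + 242*U) (Y(U) = 2 - (U + U)/(U + (U - 76)*(103 + 138)) = 2 - 2*U/(U + (-76 + U)*241) = 2 - 2*U/(U + (-18316 + 241*U)) = 2 - 2*U/(-18316 + 242*U))
Y(-30)/M(Z) = (241*(-76 - 30)/(-9158 + 121*(-30)))/(7/6 - ⅙*7²) = (241*(-106)/(-9158 - 3630))/(7/6 - ⅙*49) = (241*(-106)/(-12788))/(7/6 - 49/6) = (241*(-1/12788)*(-106))/(-7) = (12773/6394)*(-⅐) = -12773/44758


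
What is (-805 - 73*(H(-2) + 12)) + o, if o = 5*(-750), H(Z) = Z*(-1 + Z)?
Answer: -5869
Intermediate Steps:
o = -3750
(-805 - 73*(H(-2) + 12)) + o = (-805 - 73*(-2*(-1 - 2) + 12)) - 3750 = (-805 - 73*(-2*(-3) + 12)) - 3750 = (-805 - 73*(6 + 12)) - 3750 = (-805 - 73*18) - 3750 = (-805 - 1314) - 3750 = -2119 - 3750 = -5869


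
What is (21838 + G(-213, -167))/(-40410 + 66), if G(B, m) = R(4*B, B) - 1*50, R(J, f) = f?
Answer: -21575/40344 ≈ -0.53478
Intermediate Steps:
G(B, m) = -50 + B (G(B, m) = B - 1*50 = B - 50 = -50 + B)
(21838 + G(-213, -167))/(-40410 + 66) = (21838 + (-50 - 213))/(-40410 + 66) = (21838 - 263)/(-40344) = 21575*(-1/40344) = -21575/40344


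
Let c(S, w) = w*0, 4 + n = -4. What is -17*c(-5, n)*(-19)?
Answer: 0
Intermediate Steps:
n = -8 (n = -4 - 4 = -8)
c(S, w) = 0
-17*c(-5, n)*(-19) = -17*0*(-19) = 0*(-19) = 0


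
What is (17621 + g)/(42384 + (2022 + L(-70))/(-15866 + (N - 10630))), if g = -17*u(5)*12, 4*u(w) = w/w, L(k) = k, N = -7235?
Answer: 296326835/714826376 ≈ 0.41454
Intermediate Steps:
u(w) = ¼ (u(w) = (w/w)/4 = (¼)*1 = ¼)
g = -51 (g = -17*¼*12 = -17/4*12 = -51)
(17621 + g)/(42384 + (2022 + L(-70))/(-15866 + (N - 10630))) = (17621 - 51)/(42384 + (2022 - 70)/(-15866 + (-7235 - 10630))) = 17570/(42384 + 1952/(-15866 - 17865)) = 17570/(42384 + 1952/(-33731)) = 17570/(42384 + 1952*(-1/33731)) = 17570/(42384 - 1952/33731) = 17570/(1429652752/33731) = 17570*(33731/1429652752) = 296326835/714826376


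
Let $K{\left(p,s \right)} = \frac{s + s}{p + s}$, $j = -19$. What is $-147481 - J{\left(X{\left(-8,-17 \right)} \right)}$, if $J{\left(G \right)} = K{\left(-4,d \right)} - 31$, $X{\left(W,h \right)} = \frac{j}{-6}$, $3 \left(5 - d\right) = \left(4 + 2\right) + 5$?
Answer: $-147449$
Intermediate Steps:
$d = \frac{4}{3}$ ($d = 5 - \frac{\left(4 + 2\right) + 5}{3} = 5 - \frac{6 + 5}{3} = 5 - \frac{11}{3} = \frac{4}{3} \approx 1.3333$)
$X{\left(W,h \right)} = \frac{19}{6}$ ($X{\left(W,h \right)} = - \frac{19}{-6} = \left(-19\right) \left(- \frac{1}{6}\right) = \frac{19}{6}$)
$K{\left(p,s \right)} = \frac{2 s}{p + s}$
$J{\left(G \right)} = -32$ ($J{\left(G \right)} = 2 \cdot \frac{4}{3} \frac{1}{-4 + \frac{4}{3}} - 31 = 2 \cdot \frac{4}{3} \frac{1}{- \frac{8}{3}} - 31 = 2 \cdot \frac{4}{3} \left(- \frac{3}{8}\right) - 31 = -1 - 31 = -32$)
$-147481 - J{\left(X{\left(-8,-17 \right)} \right)} = -147481 - -32 = -147481 + 32 = -147449$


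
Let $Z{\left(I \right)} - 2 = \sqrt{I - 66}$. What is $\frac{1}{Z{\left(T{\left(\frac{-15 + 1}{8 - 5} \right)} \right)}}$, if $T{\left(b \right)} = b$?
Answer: $\frac{3}{112} - \frac{i \sqrt{159}}{112} \approx 0.026786 - 0.11258 i$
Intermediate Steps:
$Z{\left(I \right)} = 2 + \sqrt{-66 + I}$ ($Z{\left(I \right)} = 2 + \sqrt{I - 66} = 2 + \sqrt{-66 + I}$)
$\frac{1}{Z{\left(T{\left(\frac{-15 + 1}{8 - 5} \right)} \right)}} = \frac{1}{2 + \sqrt{-66 + \frac{-15 + 1}{8 - 5}}} = \frac{1}{2 + \sqrt{-66 - \frac{14}{3}}} = \frac{1}{2 + \sqrt{- \frac{212}{3}}} = \frac{1}{2 + \frac{2 i \sqrt{159}}{3}}$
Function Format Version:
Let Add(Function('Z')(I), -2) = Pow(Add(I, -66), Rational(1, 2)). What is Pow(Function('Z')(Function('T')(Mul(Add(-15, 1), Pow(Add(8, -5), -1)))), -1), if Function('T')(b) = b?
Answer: Add(Rational(3, 112), Mul(Rational(-1, 112), I, Pow(159, Rational(1, 2)))) ≈ Add(0.026786, Mul(-0.11258, I))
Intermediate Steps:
Function('Z')(I) = Add(2, Pow(Add(-66, I), Rational(1, 2))) (Function('Z')(I) = Add(2, Pow(Add(I, -66), Rational(1, 2))) = Add(2, Pow(Add(-66, I), Rational(1, 2))))
Pow(Function('Z')(Function('T')(Mul(Add(-15, 1), Pow(Add(8, -5), -1)))), -1) = Pow(Add(2, Pow(Add(-66, Mul(Add(-15, 1), Pow(Add(8, -5), -1))), Rational(1, 2))), -1) = Pow(Add(2, Pow(Add(-66, Mul(-14, Pow(3, -1))), Rational(1, 2))), -1) = Pow(Add(2, Pow(Add(-66, Mul(-14, Rational(1, 3))), Rational(1, 2))), -1) = Pow(Add(2, Pow(Add(-66, Rational(-14, 3)), Rational(1, 2))), -1) = Pow(Add(2, Pow(Rational(-212, 3), Rational(1, 2))), -1) = Pow(Add(2, Mul(Rational(2, 3), I, Pow(159, Rational(1, 2)))), -1)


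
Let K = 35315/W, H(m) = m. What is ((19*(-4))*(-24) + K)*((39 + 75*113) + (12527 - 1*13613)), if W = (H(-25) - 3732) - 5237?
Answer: 20265739358/1499 ≈ 1.3520e+7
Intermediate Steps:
W = -8994 (W = (-25 - 3732) - 5237 = -3757 - 5237 = -8994)
K = -35315/8994 (K = 35315/(-8994) = 35315*(-1/8994) = -35315/8994 ≈ -3.9265)
((19*(-4))*(-24) + K)*((39 + 75*113) + (12527 - 1*13613)) = ((19*(-4))*(-24) - 35315/8994)*((39 + 75*113) + (12527 - 1*13613)) = (-76*(-24) - 35315/8994)*((39 + 8475) + (12527 - 13613)) = (1824 - 35315/8994)*(8514 - 1086) = (16369741/8994)*7428 = 20265739358/1499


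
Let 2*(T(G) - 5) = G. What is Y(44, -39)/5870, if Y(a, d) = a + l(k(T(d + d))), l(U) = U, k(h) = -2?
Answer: 21/2935 ≈ 0.0071550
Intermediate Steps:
T(G) = 5 + G/2
Y(a, d) = -2 + a (Y(a, d) = a - 2 = -2 + a)
Y(44, -39)/5870 = (-2 + 44)/5870 = 42*(1/5870) = 21/2935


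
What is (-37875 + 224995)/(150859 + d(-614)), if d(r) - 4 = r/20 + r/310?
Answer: 58007200/46757399 ≈ 1.2406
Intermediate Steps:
d(r) = 4 + 33*r/620 (d(r) = 4 + (r/20 + r/310) = 4 + 33*r/620)
(-37875 + 224995)/(150859 + d(-614)) = (-37875 + 224995)/(150859 + (4 + (33/620)*(-614))) = 187120/(150859 + (4 - 10131/310)) = 187120/(150859 - 8891/310) = 187120/(46757399/310) = 187120*(310/46757399) = 58007200/46757399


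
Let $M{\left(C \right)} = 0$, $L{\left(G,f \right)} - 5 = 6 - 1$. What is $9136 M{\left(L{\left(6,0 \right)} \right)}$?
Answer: $0$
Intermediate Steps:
$L{\left(G,f \right)} = 10$ ($L{\left(G,f \right)} = 5 + \left(6 - 1\right) = 5 + 5 = 10$)
$9136 M{\left(L{\left(6,0 \right)} \right)} = 9136 \cdot 0 = 0$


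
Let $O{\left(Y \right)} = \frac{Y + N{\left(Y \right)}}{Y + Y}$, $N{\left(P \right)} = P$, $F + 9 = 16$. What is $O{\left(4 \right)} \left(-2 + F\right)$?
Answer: $5$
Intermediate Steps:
$F = 7$ ($F = -9 + 16 = 7$)
$O{\left(Y \right)} = 1$ ($O{\left(Y \right)} = \frac{Y + Y}{Y + Y} = \frac{2 Y}{2 Y} = 2 Y \frac{1}{2 Y} = 1$)
$O{\left(4 \right)} \left(-2 + F\right) = 1 \left(-2 + 7\right) = 1 \cdot 5 = 5$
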